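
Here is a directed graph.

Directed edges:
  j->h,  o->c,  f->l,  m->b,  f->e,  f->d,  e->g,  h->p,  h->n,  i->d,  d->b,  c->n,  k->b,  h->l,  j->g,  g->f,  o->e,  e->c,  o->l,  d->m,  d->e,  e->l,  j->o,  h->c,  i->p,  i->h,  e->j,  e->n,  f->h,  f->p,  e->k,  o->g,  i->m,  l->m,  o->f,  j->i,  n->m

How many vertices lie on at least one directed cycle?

A vertex is on a directed cycle iff it belongs to a strongly connected component of size ≥ 2 (or has a self-loop).
The vertices on cycles are {d, e, f, g, i, j, o} — 7 in total.

7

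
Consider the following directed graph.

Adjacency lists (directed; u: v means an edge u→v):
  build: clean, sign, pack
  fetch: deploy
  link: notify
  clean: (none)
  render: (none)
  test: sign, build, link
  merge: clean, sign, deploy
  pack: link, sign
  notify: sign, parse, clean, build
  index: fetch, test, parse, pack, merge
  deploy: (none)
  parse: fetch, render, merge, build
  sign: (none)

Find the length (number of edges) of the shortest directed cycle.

4

For each vertex v, BFS finds the shortest path from v back to v.
The shortest such closed walk is pack → link → notify → build → pack, length 4.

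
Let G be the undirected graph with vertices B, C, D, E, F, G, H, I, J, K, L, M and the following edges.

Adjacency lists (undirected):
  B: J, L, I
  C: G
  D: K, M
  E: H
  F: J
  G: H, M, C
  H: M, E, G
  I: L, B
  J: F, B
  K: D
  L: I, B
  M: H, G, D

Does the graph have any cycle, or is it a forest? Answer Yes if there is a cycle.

Yes

DFS, tracking each vertex's parent; an edge to a visited non-parent vertex closes a cycle.
Start from L:
visit L (parent –)
  visit I (parent L)
    I–L: parent, skip
    visit B (parent I)
      visit J (parent B)
        visit F (parent J)
          F–J: parent, skip
        J–B: parent, skip
      B–L: L visited and ≠ parent → cycle
Cycle: L – I – B – L.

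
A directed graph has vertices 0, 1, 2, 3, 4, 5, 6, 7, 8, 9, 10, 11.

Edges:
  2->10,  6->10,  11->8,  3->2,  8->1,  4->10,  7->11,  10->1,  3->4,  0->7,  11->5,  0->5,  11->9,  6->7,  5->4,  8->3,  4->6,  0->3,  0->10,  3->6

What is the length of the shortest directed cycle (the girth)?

For each vertex v, BFS finds the shortest path from v back to v.
The shortest such closed walk is 7 → 11 → 8 → 3 → 6 → 7, length 5.

5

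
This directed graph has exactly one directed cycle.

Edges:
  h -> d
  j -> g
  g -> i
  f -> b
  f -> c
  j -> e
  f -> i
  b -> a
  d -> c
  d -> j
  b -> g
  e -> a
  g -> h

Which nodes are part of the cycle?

d, g, h, j

DFS with gray/black marking from g:
g gray
  h gray
    d gray
      j gray
        j→g: g is gray → back edge
Back edge closes the cycle g → h → d → j → g; its vertices are {d, g, h, j}.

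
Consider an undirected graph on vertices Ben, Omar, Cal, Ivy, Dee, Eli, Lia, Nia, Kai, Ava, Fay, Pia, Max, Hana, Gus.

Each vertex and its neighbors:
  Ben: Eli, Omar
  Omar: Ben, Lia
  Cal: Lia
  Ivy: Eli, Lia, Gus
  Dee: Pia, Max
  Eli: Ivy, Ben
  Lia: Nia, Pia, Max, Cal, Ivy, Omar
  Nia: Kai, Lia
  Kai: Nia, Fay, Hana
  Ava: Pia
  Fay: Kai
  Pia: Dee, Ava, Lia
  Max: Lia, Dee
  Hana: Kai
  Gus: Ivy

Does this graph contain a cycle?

Yes

DFS, tracking each vertex's parent; an edge to a visited non-parent vertex closes a cycle.
Start from Eli:
visit Eli (parent –)
  visit Ivy (parent Eli)
    Ivy–Eli: parent, skip
    visit Lia (parent Ivy)
      visit Nia (parent Lia)
        visit Kai (parent Nia)
          Kai–Nia: parent, skip
          visit Fay (parent Kai)
            Fay–Kai: parent, skip
          visit Hana (parent Kai)
            Hana–Kai: parent, skip
        Nia–Lia: parent, skip
      visit Pia (parent Lia)
        visit Dee (parent Pia)
          Dee–Pia: parent, skip
          visit Max (parent Dee)
            Max–Lia: Lia visited and ≠ parent → cycle
Cycle: Lia – Pia – Dee – Max – Lia.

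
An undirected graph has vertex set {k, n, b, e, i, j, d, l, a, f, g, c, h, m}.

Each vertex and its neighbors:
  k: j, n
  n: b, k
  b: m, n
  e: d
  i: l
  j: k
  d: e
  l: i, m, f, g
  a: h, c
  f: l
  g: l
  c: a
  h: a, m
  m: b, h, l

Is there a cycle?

No

DFS, tracking each vertex's parent; an edge to a visited non-parent vertex closes a cycle.
Start from j:
visit j (parent –)
  visit k (parent j)
    k–j: parent, skip
    visit n (parent k)
      visit b (parent n)
        visit m (parent b)
          m–b: parent, skip
          visit h (parent m)
            visit a (parent h)
              a–h: parent, skip
              visit c (parent a)
                c–a: parent, skip
            h–m: parent, skip
          visit l (parent m)
            visit i (parent l)
              i–l: parent, skip
            l–m: parent, skip
            visit f (parent l)
              f–l: parent, skip
            visit g (parent l)
              g–l: parent, skip
        b–n: parent, skip
      n–k: parent, skip
visit e (parent –)
  visit d (parent e)
    d–e: parent, skip
No non-parent visited neighbor found — the graph is a forest.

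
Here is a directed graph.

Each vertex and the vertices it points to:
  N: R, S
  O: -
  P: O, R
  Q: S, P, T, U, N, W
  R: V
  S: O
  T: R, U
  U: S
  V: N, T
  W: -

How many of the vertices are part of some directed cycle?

4

A vertex is on a directed cycle iff it belongs to a strongly connected component of size ≥ 2 (or has a self-loop).
The vertices on cycles are {N, R, T, V} — 4 in total.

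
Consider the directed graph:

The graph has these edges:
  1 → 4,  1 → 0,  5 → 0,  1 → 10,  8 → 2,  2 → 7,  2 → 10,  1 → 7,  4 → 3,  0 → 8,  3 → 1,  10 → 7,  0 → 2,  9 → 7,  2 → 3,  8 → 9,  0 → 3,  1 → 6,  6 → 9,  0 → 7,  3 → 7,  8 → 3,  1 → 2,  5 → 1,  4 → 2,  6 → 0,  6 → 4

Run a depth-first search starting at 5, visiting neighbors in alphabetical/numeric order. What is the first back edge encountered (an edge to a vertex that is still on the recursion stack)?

DFS from 5 (visiting neighbors in alphabetical/numeric order); mark gray on enter, black on exit:
5 gray
  0 gray
    2 gray
      3 gray
        1 gray
          1→0: 0 is gray → back edge
First back edge: 1 → 0.

1->0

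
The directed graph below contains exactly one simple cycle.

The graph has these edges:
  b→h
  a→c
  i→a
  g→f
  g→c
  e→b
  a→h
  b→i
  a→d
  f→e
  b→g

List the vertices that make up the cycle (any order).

b, e, f, g

DFS with gray/black marking from f:
f gray
  e gray
    b gray
      i gray
        a gray
          c gray
          c black
          h gray
          h black
          d gray
          d black
        a black
      i black
      g gray
        g→c: c black — skip
        g→f: f is gray → back edge
Back edge closes the cycle f → e → b → g → f; its vertices are {b, e, f, g}.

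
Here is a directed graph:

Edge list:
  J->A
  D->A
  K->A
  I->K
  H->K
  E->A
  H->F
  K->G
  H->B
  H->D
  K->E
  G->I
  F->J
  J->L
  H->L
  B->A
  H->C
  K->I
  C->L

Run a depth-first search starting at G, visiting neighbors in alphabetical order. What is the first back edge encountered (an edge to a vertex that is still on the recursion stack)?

DFS from G (visiting neighbors in alphabetical order); mark gray on enter, black on exit:
G gray
  I gray
    K gray
      A gray
      A black
      E gray
        E→A: A black — skip
      E black
      K→G: G is gray → back edge
First back edge: K → G.

K->G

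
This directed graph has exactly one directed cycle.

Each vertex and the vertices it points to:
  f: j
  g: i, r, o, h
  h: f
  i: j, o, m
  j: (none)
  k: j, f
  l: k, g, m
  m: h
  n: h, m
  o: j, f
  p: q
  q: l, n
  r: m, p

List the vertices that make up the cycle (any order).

g, l, p, q, r

DFS with gray/black marking from q:
q gray
  l gray
    k gray
      j gray
      j black
      f gray
        f→j: j black — skip
      f black
    k black
    g gray
      i gray
        i→j: j black — skip
        o gray
          o→j: j black — skip
          o→f: f black — skip
        o black
        m gray
          h gray
            h→f: f black — skip
          h black
        m black
      i black
      r gray
        r→m: m black — skip
        p gray
          p→q: q is gray → back edge
Back edge closes the cycle q → l → g → r → p → q; its vertices are {g, l, p, q, r}.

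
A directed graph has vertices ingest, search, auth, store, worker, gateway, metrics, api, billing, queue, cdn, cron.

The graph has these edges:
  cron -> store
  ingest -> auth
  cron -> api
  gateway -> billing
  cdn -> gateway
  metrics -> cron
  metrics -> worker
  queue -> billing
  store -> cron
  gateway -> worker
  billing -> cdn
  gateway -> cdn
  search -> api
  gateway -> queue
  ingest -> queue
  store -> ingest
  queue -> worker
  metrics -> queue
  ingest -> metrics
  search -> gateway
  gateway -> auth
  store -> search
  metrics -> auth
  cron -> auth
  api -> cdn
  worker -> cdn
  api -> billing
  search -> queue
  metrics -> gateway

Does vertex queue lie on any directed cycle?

Yes

queue is on a cycle iff queue can reach itself via ≥1 edge.
queue → billing → cdn → gateway → queue — yes.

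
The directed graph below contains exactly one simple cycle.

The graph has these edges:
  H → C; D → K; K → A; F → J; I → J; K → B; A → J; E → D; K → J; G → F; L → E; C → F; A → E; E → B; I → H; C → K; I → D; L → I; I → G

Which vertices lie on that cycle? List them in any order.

A, D, E, K

DFS with gray/black marking from E:
E gray
  B gray
  B black
  D gray
    K gray
      A gray
        A→E: E is gray → back edge
Back edge closes the cycle E → D → K → A → E; its vertices are {A, D, E, K}.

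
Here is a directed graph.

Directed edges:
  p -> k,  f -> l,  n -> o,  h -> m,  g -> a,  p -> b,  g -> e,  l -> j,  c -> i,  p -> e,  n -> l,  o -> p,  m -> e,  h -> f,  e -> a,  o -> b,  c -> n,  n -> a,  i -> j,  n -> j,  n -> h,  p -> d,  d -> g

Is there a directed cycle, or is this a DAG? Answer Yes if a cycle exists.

DFS with white/gray/black marking, starting from e:
e gray
  a gray
  a black
e black
b gray
b black
c gray
  n gray
    j gray
    j black
    l gray
      l→j: j black — skip
    l black
    o gray
      p gray
        d gray
          g gray
            g→e: e black — skip
            g→a: a black — skip
          g black
        d black
        p→b: b black — skip
        p→e: e black — skip
        k gray
        k black
      p black
      o→b: b black — skip
    o black
    n→a: a black — skip
    h gray
      f gray
        f→l: l black — skip
      f black
      m gray
        m→e: e black — skip
      m black
    h black
  n black
  i gray
    i→j: j black — skip
  i black
c black
Every edge goes to a white or black vertex — no back edge, so the graph is acyclic.

No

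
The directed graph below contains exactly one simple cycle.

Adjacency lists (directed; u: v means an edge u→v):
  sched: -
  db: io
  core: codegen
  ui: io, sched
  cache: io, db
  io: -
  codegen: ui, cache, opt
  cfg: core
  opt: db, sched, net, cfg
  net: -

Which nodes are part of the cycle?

cfg, opt, core, codegen

DFS with gray/black marking from codegen:
codegen gray
  ui gray
    io gray
    io black
    sched gray
    sched black
  ui black
  cache gray
    cache→io: io black — skip
    db gray
      db→io: io black — skip
    db black
  cache black
  opt gray
    opt→db: db black — skip
    opt→sched: sched black — skip
    net gray
    net black
    cfg gray
      core gray
        core→codegen: codegen is gray → back edge
Back edge closes the cycle codegen → opt → cfg → core → codegen; its vertices are {cfg, opt, core, codegen}.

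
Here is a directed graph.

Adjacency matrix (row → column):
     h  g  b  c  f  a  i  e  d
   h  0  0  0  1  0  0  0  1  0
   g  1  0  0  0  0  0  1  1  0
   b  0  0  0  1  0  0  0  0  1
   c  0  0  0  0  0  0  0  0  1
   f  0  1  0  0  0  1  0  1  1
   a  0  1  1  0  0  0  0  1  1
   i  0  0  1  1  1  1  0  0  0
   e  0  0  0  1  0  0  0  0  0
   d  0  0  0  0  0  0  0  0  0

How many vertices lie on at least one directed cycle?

A vertex is on a directed cycle iff it belongs to a strongly connected component of size ≥ 2 (or has a self-loop).
The vertices on cycles are {a, f, g, i} — 4 in total.

4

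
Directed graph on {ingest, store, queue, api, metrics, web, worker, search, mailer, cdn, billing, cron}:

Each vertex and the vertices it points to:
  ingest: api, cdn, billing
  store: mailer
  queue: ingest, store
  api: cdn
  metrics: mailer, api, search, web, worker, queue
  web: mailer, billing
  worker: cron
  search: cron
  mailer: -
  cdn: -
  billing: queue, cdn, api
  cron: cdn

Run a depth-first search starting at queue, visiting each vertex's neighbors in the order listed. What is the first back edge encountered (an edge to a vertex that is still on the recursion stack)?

DFS from queue (visiting each vertex's neighbors in the order listed); mark gray on enter, black on exit:
queue gray
  ingest gray
    api gray
      cdn gray
      cdn black
    api black
    ingest→cdn: cdn black — skip
    billing gray
      billing→queue: queue is gray → back edge
First back edge: billing → queue.

billing→queue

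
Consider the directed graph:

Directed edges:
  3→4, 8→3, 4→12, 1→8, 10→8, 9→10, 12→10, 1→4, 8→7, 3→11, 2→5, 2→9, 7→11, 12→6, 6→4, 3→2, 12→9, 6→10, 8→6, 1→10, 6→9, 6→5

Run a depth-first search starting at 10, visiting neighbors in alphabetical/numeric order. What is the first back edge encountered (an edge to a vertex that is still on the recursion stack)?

DFS from 10 (visiting neighbors in alphabetical/numeric order); mark gray on enter, black on exit:
10 gray
  8 gray
    3 gray
      2 gray
        5 gray
        5 black
        9 gray
          9→10: 10 is gray → back edge
First back edge: 9 → 10.

9->10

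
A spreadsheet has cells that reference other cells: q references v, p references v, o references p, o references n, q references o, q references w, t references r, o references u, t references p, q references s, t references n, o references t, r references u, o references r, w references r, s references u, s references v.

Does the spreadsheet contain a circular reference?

No

DFS with white/gray/black marking, starting from w:
w gray
  r gray
    u gray
    u black
  r black
w black
n gray
n black
o gray
  t gray
    t→n: n black — skip
    t→r: r black — skip
    p gray
      v gray
      v black
    p black
  t black
  o→u: u black — skip
  o→r: r black — skip
  o→n: n black — skip
  o→p: p black — skip
o black
q gray
  q→v: v black — skip
  q→w: w black — skip
  s gray
    s→u: u black — skip
    s→v: v black — skip
  s black
  q→o: o black — skip
q black
Every edge goes to a white or black vertex — no back edge, so the graph is acyclic.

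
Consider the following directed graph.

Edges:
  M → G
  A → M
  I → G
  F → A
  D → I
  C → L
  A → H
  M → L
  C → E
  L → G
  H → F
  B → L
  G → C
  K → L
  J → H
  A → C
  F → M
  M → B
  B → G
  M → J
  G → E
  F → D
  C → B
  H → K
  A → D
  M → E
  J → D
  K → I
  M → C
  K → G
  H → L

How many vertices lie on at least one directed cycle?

A vertex is on a directed cycle iff it belongs to a strongly connected component of size ≥ 2 (or has a self-loop).
The vertices on cycles are {A, B, C, F, G, H, J, L, M} — 9 in total.

9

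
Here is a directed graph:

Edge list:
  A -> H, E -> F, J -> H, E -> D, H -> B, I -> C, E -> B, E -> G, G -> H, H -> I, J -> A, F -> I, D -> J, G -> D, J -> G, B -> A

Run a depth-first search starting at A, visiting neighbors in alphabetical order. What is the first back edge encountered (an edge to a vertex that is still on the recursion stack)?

B→A

DFS from A (visiting neighbors in alphabetical order); mark gray on enter, black on exit:
A gray
  H gray
    B gray
      B→A: A is gray → back edge
First back edge: B → A.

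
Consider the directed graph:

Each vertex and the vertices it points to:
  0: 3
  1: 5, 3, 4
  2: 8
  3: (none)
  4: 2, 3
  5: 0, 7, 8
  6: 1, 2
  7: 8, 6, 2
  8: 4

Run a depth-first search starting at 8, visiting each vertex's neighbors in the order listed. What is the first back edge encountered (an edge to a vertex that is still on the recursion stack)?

DFS from 8 (visiting each vertex's neighbors in the order listed); mark gray on enter, black on exit:
8 gray
  4 gray
    2 gray
      2→8: 8 is gray → back edge
First back edge: 2 → 8.

2->8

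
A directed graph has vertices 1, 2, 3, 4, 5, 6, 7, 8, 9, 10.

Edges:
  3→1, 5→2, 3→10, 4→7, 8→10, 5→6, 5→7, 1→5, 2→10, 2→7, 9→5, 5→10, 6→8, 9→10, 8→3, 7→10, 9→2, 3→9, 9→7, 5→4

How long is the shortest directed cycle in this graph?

5

For each vertex v, BFS finds the shortest path from v back to v.
The shortest such closed walk is 8 → 3 → 1 → 5 → 6 → 8, length 5.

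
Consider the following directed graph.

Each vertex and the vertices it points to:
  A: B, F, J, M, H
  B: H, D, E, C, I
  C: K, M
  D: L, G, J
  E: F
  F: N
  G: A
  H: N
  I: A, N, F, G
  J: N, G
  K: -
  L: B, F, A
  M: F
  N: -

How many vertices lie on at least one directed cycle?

7

A vertex is on a directed cycle iff it belongs to a strongly connected component of size ≥ 2 (or has a self-loop).
The vertices on cycles are {A, B, D, G, I, J, L} — 7 in total.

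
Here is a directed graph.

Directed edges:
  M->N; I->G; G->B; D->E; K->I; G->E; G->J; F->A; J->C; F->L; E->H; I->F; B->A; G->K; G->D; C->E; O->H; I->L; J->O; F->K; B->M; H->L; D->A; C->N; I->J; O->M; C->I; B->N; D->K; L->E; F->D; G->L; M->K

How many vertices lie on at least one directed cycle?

A vertex is on a directed cycle iff it belongs to a strongly connected component of size ≥ 2 (or has a self-loop).
The vertices on cycles are {B, C, D, E, F, G, H, I, J, K, L, M, O} — 13 in total.

13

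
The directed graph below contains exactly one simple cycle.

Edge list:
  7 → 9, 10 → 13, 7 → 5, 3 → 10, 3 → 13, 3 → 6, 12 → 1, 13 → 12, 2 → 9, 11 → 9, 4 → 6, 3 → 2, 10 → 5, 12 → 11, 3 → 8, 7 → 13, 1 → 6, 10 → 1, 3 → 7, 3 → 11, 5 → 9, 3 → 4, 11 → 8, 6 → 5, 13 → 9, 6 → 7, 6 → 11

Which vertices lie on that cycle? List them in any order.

DFS with gray/black marking from 13:
13 gray
  12 gray
    1 gray
      6 gray
        5 gray
          9 gray
          9 black
        5 black
        7 gray
          7→13: 13 is gray → back edge
Back edge closes the cycle 13 → 12 → 1 → 6 → 7 → 13; its vertices are {1, 6, 7, 12, 13}.

1, 6, 7, 12, 13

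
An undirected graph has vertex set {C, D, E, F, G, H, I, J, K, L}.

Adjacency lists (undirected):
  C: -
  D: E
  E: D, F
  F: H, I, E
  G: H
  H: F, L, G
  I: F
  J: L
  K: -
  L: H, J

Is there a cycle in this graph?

No

DFS, tracking each vertex's parent; an edge to a visited non-parent vertex closes a cycle.
Start from L:
visit L (parent –)
  visit H (parent L)
    visit F (parent H)
      F–H: parent, skip
      visit I (parent F)
        I–F: parent, skip
      visit E (parent F)
        visit D (parent E)
          D–E: parent, skip
        E–F: parent, skip
    H–L: parent, skip
    visit G (parent H)
      G–H: parent, skip
  visit J (parent L)
    J–L: parent, skip
visit C (parent –)
visit K (parent –)
No non-parent visited neighbor found — the graph is a forest.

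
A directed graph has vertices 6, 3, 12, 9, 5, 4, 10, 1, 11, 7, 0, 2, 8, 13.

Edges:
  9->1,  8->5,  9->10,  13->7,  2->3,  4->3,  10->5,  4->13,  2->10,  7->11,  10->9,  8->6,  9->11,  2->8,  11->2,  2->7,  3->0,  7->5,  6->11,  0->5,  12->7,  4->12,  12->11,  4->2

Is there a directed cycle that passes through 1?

No

1 lies on a cycle iff there is a path from 1 back to itself.
Exploring from 1, it never reaches itself; equivalently, its strongly connected component is a singleton.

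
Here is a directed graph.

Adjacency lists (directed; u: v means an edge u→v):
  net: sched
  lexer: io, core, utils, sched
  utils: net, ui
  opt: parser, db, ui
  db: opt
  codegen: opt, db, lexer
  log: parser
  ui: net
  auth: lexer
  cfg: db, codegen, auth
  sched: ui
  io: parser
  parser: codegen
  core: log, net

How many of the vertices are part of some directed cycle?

A vertex is on a directed cycle iff it belongs to a strongly connected component of size ≥ 2 (or has a self-loop).
The vertices on cycles are {db, io, ui, log, net, opt, core, lexer, sched, parser, codegen} — 11 in total.

11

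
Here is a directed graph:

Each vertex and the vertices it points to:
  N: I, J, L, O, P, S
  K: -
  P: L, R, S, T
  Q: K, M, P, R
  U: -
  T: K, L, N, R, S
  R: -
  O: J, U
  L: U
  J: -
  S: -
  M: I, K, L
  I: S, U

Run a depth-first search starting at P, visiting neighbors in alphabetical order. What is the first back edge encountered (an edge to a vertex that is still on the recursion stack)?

DFS from P (visiting neighbors in alphabetical order); mark gray on enter, black on exit:
P gray
  L gray
    U gray
    U black
  L black
  R gray
  R black
  S gray
  S black
  T gray
    K gray
    K black
    T→L: L black — skip
    N gray
      I gray
        I→S: S black — skip
        I→U: U black — skip
      I black
      J gray
      J black
      N→L: L black — skip
      O gray
        O→J: J black — skip
        O→U: U black — skip
      O black
      N→P: P is gray → back edge
First back edge: N → P.

N->P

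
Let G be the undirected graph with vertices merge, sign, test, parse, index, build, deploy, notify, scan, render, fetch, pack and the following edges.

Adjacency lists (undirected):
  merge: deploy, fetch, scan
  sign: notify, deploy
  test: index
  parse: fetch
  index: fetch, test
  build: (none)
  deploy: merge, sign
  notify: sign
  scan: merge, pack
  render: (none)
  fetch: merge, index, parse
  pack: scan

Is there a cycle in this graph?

DFS, tracking each vertex's parent; an edge to a visited non-parent vertex closes a cycle.
Start from parse:
visit parse (parent –)
  visit fetch (parent parse)
    visit merge (parent fetch)
      visit deploy (parent merge)
        deploy–merge: parent, skip
        visit sign (parent deploy)
          visit notify (parent sign)
            notify–sign: parent, skip
          sign–deploy: parent, skip
      merge–fetch: parent, skip
      visit scan (parent merge)
        scan–merge: parent, skip
        visit pack (parent scan)
          pack–scan: parent, skip
    visit index (parent fetch)
      index–fetch: parent, skip
      visit test (parent index)
        test–index: parent, skip
    fetch–parse: parent, skip
visit build (parent –)
visit render (parent –)
No non-parent visited neighbor found — the graph is a forest.

No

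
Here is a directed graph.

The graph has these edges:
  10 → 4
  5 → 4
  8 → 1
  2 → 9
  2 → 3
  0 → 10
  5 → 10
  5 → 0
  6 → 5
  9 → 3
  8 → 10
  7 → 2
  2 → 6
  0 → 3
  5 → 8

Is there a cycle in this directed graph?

DFS with white/gray/black marking, starting from 9:
9 gray
  3 gray
  3 black
9 black
0 gray
  10 gray
    4 gray
    4 black
  10 black
  0→3: 3 black — skip
0 black
1 gray
1 black
2 gray
  6 gray
    5 gray
      5→10: 10 black — skip
      5→4: 4 black — skip
      8 gray
        8→1: 1 black — skip
        8→10: 10 black — skip
      8 black
      5→0: 0 black — skip
    5 black
  6 black
  2→3: 3 black — skip
  2→9: 9 black — skip
2 black
7 gray
  7→2: 2 black — skip
7 black
Every edge goes to a white or black vertex — no back edge, so the graph is acyclic.

No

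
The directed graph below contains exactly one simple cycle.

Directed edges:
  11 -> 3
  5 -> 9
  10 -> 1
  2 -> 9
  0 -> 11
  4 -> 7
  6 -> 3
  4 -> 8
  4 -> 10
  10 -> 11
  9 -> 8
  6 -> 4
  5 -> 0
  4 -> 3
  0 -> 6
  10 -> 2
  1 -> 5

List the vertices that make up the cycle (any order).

0, 1, 4, 5, 6, 10

DFS with gray/black marking from 4:
4 gray
  10 gray
    1 gray
      5 gray
        0 gray
          11 gray
            3 gray
            3 black
          11 black
          6 gray
            6→4: 4 is gray → back edge
Back edge closes the cycle 4 → 10 → 1 → 5 → 0 → 6 → 4; its vertices are {0, 1, 4, 5, 6, 10}.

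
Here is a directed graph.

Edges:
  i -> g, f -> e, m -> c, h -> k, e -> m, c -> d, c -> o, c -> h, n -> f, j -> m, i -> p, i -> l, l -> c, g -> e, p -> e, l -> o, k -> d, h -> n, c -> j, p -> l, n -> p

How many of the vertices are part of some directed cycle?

9

A vertex is on a directed cycle iff it belongs to a strongly connected component of size ≥ 2 (or has a self-loop).
The vertices on cycles are {c, e, f, h, j, l, m, n, p} — 9 in total.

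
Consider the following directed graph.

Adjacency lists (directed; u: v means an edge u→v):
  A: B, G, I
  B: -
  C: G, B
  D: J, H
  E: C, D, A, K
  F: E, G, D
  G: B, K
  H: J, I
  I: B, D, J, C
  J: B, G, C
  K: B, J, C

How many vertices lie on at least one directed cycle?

7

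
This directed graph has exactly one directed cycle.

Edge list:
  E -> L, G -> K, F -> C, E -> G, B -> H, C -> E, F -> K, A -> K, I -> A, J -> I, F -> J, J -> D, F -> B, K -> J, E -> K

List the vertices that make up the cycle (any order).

DFS with gray/black marking from J:
J gray
  I gray
    A gray
      K gray
        K→J: J is gray → back edge
Back edge closes the cycle J → I → A → K → J; its vertices are {A, I, J, K}.

A, I, J, K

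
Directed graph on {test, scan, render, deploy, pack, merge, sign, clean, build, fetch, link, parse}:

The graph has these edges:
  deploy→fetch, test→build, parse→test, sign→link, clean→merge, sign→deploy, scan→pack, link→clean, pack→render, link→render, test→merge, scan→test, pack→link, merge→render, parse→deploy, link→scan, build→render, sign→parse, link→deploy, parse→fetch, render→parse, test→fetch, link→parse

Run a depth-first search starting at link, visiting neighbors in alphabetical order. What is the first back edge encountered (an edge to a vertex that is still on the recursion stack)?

build→render

DFS from link (visiting neighbors in alphabetical order); mark gray on enter, black on exit:
link gray
  clean gray
    merge gray
      render gray
        parse gray
          deploy gray
            fetch gray
            fetch black
          deploy black
          parse→fetch: fetch black — skip
          test gray
            build gray
              build→render: render is gray → back edge
First back edge: build → render.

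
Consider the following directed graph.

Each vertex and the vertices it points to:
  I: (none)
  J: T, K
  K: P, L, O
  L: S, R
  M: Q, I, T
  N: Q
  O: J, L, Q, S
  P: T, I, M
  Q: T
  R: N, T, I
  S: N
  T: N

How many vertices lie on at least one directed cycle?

A vertex is on a directed cycle iff it belongs to a strongly connected component of size ≥ 2 (or has a self-loop).
The vertices on cycles are {J, K, N, O, Q, T} — 6 in total.

6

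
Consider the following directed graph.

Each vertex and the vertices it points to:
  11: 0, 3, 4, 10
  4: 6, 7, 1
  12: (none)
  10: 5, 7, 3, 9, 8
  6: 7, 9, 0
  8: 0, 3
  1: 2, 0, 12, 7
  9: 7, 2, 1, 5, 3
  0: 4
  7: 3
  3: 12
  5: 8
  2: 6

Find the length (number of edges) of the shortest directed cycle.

For each vertex v, BFS finds the shortest path from v back to v.
The shortest such closed walk is 4 → 1 → 0 → 4, length 3.

3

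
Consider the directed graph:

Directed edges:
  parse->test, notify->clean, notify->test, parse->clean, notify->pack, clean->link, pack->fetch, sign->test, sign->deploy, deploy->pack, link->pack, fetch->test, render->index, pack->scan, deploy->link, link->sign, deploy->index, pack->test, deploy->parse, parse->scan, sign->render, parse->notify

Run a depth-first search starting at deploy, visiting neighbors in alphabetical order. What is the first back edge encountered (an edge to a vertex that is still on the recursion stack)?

DFS from deploy (visiting neighbors in alphabetical order); mark gray on enter, black on exit:
deploy gray
  index gray
  index black
  link gray
    pack gray
      fetch gray
        test gray
        test black
      fetch black
      scan gray
      scan black
      pack→test: test black — skip
    pack black
    sign gray
      sign→deploy: deploy is gray → back edge
First back edge: sign → deploy.

sign->deploy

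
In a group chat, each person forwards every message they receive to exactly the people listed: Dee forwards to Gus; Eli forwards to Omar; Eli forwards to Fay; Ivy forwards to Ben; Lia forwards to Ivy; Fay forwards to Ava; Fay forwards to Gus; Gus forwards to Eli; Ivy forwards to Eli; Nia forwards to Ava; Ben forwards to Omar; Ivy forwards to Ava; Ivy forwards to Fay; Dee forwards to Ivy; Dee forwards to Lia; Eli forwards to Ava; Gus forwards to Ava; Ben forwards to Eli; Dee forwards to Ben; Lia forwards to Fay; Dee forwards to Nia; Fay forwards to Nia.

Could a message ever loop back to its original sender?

DFS with white/gray/black marking, starting from Omar:
Omar gray
Omar black
Ben gray
  Ben→Omar: Omar black — skip
  Eli gray
    Ava gray
    Ava black
    Eli→Omar: Omar black — skip
    Fay gray
      Nia gray
        Nia→Ava: Ava black — skip
      Nia black
      Fay→Ava: Ava black — skip
      Gus gray
        Gus→Ava: Ava black — skip
        Gus→Eli: Eli is gray → back edge
Back edge found, so a cycle exists: Eli → Fay → Gus → Eli.

Yes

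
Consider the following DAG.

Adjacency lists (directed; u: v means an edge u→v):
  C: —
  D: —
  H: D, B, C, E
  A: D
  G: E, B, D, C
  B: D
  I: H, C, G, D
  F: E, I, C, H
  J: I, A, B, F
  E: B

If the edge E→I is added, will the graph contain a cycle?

Adding E→I creates a cycle iff I can already reach E.
Path from I: I → G → E.
So I → … → E → I is a cycle.

Yes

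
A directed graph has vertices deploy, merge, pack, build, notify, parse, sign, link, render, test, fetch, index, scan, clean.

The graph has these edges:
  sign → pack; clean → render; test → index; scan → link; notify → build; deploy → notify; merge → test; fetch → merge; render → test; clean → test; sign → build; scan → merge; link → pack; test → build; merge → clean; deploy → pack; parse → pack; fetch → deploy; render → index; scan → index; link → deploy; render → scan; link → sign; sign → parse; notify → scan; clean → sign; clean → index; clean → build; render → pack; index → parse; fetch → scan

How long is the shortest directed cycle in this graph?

4

For each vertex v, BFS finds the shortest path from v back to v.
The shortest such closed walk is scan → merge → clean → render → scan, length 4.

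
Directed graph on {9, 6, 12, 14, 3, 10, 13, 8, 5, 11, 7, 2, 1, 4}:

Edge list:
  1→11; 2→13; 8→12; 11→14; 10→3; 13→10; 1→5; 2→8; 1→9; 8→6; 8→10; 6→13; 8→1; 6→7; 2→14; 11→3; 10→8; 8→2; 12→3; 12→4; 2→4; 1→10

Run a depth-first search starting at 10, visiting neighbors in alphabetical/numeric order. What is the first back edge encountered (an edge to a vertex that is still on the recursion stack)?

DFS from 10 (visiting neighbors in alphabetical/numeric order); mark gray on enter, black on exit:
10 gray
  3 gray
  3 black
  8 gray
    1 gray
      5 gray
      5 black
      9 gray
      9 black
      1→10: 10 is gray → back edge
First back edge: 1 → 10.

1->10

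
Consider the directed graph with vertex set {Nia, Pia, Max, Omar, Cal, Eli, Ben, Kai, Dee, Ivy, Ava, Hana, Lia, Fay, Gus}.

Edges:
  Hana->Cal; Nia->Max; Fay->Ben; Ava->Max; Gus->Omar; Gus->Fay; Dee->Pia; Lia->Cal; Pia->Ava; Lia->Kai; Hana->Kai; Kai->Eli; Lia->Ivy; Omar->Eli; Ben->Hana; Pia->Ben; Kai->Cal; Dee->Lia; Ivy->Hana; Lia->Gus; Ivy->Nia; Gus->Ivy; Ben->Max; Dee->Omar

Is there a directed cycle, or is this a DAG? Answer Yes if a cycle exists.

No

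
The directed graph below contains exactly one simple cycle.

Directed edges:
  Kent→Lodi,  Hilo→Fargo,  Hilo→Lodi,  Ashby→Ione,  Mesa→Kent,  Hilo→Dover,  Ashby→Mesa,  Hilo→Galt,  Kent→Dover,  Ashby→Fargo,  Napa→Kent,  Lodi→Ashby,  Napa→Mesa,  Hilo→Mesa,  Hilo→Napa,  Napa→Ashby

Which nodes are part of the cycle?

Kent, Lodi, Mesa, Ashby

DFS with gray/black marking from Ashby:
Ashby gray
  Ione gray
  Ione black
  Fargo gray
  Fargo black
  Mesa gray
    Kent gray
      Lodi gray
        Lodi→Ashby: Ashby is gray → back edge
Back edge closes the cycle Ashby → Mesa → Kent → Lodi → Ashby; its vertices are {Kent, Lodi, Mesa, Ashby}.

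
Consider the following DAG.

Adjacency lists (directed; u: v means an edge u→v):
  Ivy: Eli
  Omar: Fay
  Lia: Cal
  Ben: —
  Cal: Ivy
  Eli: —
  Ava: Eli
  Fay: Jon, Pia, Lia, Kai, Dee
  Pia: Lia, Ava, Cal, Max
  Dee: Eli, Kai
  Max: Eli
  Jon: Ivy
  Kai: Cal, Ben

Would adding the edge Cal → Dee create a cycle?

Yes

Adding Cal→Dee creates a cycle iff Dee can already reach Cal.
Path from Dee: Dee → Kai → Cal.
So Dee → … → Cal → Dee is a cycle.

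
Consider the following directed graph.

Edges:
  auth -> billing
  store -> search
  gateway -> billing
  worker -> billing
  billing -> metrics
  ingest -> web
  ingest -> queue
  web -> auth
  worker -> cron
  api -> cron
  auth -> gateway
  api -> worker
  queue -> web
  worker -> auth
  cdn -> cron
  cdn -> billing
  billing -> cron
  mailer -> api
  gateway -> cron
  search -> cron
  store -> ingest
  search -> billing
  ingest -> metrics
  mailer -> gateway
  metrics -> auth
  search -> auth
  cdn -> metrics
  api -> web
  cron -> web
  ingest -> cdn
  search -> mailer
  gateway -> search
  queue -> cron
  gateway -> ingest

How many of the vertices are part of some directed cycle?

13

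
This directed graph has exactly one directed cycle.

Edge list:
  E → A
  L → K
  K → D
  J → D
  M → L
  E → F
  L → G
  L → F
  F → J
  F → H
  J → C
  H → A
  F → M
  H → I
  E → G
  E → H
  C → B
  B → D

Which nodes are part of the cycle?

F, L, M

DFS with gray/black marking from F:
F gray
  H gray
    A gray
    A black
    I gray
    I black
  H black
  M gray
    L gray
      G gray
      G black
      K gray
        D gray
        D black
      K black
      L→F: F is gray → back edge
Back edge closes the cycle F → M → L → F; its vertices are {F, L, M}.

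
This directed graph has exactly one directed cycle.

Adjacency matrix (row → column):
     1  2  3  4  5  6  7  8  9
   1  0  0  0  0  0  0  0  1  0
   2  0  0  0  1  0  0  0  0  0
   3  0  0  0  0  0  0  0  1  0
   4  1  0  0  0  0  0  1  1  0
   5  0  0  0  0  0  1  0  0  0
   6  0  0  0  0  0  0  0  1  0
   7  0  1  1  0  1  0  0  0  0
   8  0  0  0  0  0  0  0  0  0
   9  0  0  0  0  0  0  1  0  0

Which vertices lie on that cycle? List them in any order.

2, 4, 7

DFS with gray/black marking from 7:
7 gray
  2 gray
    4 gray
      8 gray
      8 black
      4→7: 7 is gray → back edge
Back edge closes the cycle 7 → 2 → 4 → 7; its vertices are {2, 4, 7}.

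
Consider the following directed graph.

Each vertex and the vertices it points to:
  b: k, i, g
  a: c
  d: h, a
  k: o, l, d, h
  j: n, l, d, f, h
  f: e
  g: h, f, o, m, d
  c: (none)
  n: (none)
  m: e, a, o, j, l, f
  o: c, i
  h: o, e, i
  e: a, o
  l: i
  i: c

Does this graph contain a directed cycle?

No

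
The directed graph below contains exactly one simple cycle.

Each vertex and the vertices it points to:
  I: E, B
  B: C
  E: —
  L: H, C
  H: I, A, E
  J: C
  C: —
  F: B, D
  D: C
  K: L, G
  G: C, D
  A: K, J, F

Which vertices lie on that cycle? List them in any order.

A, H, K, L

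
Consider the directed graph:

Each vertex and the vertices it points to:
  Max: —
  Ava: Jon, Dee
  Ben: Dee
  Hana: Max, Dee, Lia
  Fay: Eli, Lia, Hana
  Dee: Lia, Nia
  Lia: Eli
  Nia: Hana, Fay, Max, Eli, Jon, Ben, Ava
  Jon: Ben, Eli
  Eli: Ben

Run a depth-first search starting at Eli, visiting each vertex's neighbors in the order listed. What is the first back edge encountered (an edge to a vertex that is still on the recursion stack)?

Lia→Eli

DFS from Eli (visiting each vertex's neighbors in the order listed); mark gray on enter, black on exit:
Eli gray
  Ben gray
    Dee gray
      Lia gray
        Lia→Eli: Eli is gray → back edge
First back edge: Lia → Eli.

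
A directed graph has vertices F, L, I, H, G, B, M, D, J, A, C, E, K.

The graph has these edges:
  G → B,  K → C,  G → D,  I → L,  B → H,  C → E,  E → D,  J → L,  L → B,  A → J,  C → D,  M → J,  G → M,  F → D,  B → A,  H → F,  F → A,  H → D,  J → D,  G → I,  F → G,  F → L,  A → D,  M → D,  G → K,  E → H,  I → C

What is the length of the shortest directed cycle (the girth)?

4

For each vertex v, BFS finds the shortest path from v back to v.
The shortest such closed walk is F → L → B → H → F, length 4.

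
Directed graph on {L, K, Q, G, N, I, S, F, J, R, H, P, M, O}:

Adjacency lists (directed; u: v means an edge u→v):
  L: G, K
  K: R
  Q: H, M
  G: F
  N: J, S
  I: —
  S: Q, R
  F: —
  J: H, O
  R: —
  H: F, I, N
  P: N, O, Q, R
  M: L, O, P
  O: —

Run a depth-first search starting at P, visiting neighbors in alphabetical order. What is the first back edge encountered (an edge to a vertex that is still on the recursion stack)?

DFS from P (visiting neighbors in alphabetical order); mark gray on enter, black on exit:
P gray
  N gray
    J gray
      H gray
        F gray
        F black
        I gray
        I black
        H→N: N is gray → back edge
First back edge: H → N.

H→N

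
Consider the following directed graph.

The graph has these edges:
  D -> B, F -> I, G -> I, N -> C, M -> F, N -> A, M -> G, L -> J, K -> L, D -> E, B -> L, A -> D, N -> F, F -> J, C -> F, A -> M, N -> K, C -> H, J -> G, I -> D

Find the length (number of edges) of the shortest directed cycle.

For each vertex v, BFS finds the shortest path from v back to v.
The shortest such closed walk is D → B → L → J → G → I → D, length 6.

6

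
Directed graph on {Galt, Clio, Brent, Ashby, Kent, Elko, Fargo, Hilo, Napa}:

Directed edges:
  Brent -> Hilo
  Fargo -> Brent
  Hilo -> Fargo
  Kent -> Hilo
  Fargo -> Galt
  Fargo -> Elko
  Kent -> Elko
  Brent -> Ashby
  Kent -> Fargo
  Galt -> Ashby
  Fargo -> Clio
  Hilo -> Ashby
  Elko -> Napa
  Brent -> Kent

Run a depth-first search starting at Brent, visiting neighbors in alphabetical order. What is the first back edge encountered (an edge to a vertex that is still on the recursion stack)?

DFS from Brent (visiting neighbors in alphabetical order); mark gray on enter, black on exit:
Brent gray
  Ashby gray
  Ashby black
  Hilo gray
    Hilo→Ashby: Ashby black — skip
    Fargo gray
      Fargo→Brent: Brent is gray → back edge
First back edge: Fargo → Brent.

Fargo->Brent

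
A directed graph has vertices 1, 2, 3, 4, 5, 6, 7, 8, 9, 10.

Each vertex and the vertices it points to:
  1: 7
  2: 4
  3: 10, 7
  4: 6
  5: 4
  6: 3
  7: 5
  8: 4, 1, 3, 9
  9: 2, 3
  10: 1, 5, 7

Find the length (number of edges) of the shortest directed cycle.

5

For each vertex v, BFS finds the shortest path from v back to v.
The shortest such closed walk is 3 → 7 → 5 → 4 → 6 → 3, length 5.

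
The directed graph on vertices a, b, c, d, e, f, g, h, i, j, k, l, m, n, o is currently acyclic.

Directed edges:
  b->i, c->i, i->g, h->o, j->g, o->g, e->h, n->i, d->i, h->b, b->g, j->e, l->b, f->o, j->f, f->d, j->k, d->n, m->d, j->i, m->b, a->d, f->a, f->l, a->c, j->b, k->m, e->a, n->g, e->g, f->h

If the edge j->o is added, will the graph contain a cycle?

Adding j→o creates a cycle iff o can already reach j.
Explore from o: no path reaches j. The graph stays acyclic.

No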